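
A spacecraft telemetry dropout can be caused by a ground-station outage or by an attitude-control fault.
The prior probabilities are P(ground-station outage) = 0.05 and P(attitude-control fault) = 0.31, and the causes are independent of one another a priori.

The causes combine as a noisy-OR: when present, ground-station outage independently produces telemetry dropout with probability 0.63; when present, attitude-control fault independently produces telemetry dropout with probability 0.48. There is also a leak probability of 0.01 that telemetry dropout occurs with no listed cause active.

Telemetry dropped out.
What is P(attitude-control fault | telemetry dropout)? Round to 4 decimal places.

Under noisy-OR, P(telemetry dropout | causes) = 1 − (1−0.01)·∏(1−qᵢ) over the active causes.
For the numerator, keep only attitude-control fault=true terms: 0.142891 + 0.012548 = 0.155439
Denominator P(telemetry dropout): 0.01×0.95×0.69 + 0.4852×0.95×0.31 + 0.6337×0.05×0.69 + 0.809524×0.05×0.31 = 0.183857
P(attitude-control fault | telemetry dropout) = 0.155439/0.183857 ≈ 0.8454

P(attitude-control fault | telemetry dropout) ≈ 0.8454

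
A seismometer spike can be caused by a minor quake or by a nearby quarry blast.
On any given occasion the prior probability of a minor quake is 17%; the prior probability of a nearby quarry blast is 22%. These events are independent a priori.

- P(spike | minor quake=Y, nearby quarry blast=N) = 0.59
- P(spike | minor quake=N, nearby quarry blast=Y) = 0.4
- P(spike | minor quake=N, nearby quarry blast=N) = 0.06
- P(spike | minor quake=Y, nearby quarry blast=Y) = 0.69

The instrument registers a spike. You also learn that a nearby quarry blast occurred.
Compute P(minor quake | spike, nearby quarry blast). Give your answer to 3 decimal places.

Sum P(spike|·) weighted by the priors over both values of minor quake:
  P(spike | nearby quarry blast) = 0.4*0.83 + 0.69*0.17
        = 0.332000 + 0.117300 = 0.449300
The terms with minor quake present sum to 0.117300, so
  P(minor quake | spike, nearby quarry blast) = 0.117300 / 0.449300 ≈ 0.261

P(minor quake | spike, nearby quarry blast) ≈ 0.261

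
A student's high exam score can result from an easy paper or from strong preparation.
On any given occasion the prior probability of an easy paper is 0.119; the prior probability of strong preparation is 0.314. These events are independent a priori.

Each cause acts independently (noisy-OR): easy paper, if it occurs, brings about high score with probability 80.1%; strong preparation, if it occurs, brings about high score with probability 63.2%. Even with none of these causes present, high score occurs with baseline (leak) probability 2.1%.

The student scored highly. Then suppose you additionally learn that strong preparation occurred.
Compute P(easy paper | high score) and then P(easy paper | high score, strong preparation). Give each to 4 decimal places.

P(easy paper | high score) ≈ 0.3462; P(easy paper | high score, strong preparation) ≈ 0.1639

Under noisy-OR, P(high score | causes) = 1 − (1−0.021)·∏(1−qᵢ) over the active causes.
Weight on easy paper=true, given the evidence: 0.065730 + 0.034687 = 0.100417
Normalizer over all consistent configurations: 0.021·0.881·0.686 + 0.639728·0.881·0.314 + 0.805179·0.119·0.686 + 0.928306·0.119·0.314 = 0.290080
Posterior = 0.100417 / 0.290080 ≈ 0.3462

With the extra evidence:
For the numerator, keep only easy paper=true terms: 0.928306*0.119 = 0.110468
Normalizer over all consistent configurations: 0.639728*0.881 + 0.928306*0.119 = 0.674068
P(easy paper | high score, strong preparation) = 0.110468/0.674068 ≈ 0.1639
This is intercausal reasoning (explaining away): once strong preparation accounts for the high score, easy paper becomes less likely.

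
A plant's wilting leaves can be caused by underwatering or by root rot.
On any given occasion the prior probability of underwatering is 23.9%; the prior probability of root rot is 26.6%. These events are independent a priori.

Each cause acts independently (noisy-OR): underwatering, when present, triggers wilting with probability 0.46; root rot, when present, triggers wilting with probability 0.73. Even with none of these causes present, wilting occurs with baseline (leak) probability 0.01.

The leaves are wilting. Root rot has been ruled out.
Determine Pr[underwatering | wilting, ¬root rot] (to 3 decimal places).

Under noisy-OR, P(wilting | causes) = 1 − (1−0.01)·∏(1−qᵢ) over the active causes.
Sum P(wilting|·) weighted by the priors over both values of underwatering:
  P(wilting | ¬root rot) = 0.01·0.761 + 0.4654·0.239
        = 0.007610 + 0.111231 = 0.118841
Configurations with underwatering contribute 0.111231, so
  P(underwatering | wilting, ¬root rot) = 0.111231 / 0.118841 ≈ 0.936

Pr[underwatering | wilting, ¬root rot] ≈ 0.936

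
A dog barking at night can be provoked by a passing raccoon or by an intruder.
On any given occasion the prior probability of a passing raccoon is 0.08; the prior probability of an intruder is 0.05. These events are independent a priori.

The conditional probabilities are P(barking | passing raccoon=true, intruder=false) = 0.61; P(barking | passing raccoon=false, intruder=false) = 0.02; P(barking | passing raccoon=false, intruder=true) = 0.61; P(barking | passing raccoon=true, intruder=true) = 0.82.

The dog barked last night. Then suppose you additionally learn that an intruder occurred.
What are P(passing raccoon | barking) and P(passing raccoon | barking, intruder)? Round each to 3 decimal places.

P(passing raccoon | barking) ≈ 0.522; P(passing raccoon | barking, intruder) ≈ 0.105

By total probability over the 4 (passing raccoon, intruder) configurations:
  P(barking) = 0.02*0.92*0.95 + 0.61*0.92*0.05 + 0.61*0.08*0.95 + 0.82*0.08*0.05
        = 0.017480 + 0.028060 + 0.046360 + 0.003280 = 0.095180
The terms with passing raccoon present sum to 0.049640, so
  P(passing raccoon | barking) = 0.049640 / 0.095180 ≈ 0.522

Now condition on the additional information:
For the numerator, keep only passing raccoon=true terms: 0.82·0.08 = 0.065600
Normalizer over all consistent configurations: 0.61·0.92 + 0.82·0.08 = 0.626800
Posterior = 0.065600 / 0.626800 ≈ 0.105
This is intercausal reasoning (explaining away): once intruder accounts for the barking, passing raccoon becomes less likely.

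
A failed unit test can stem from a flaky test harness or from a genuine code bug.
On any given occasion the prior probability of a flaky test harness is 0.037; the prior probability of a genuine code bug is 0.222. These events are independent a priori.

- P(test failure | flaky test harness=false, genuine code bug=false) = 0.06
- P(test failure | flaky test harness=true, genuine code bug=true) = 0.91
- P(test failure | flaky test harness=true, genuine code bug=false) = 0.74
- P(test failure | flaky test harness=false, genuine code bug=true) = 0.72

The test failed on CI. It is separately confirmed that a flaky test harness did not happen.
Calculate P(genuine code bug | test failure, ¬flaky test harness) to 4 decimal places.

Numerator (weight on configurations with genuine code bug): 0.72·0.222 = 0.159840
The normalizing constant is 0.06·0.778 + 0.72·0.222 = 0.206520
P(genuine code bug | test failure, ¬flaky test harness) = 0.159840/0.206520 ≈ 0.7740

P(genuine code bug | test failure, ¬flaky test harness) ≈ 0.7740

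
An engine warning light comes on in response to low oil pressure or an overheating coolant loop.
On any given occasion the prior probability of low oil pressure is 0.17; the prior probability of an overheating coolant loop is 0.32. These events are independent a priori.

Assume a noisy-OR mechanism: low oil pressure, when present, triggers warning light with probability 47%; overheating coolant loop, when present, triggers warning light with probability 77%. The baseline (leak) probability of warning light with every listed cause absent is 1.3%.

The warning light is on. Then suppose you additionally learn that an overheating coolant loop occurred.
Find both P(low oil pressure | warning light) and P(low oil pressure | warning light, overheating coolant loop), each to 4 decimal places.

P(low oil pressure | warning light) ≈ 0.3263; P(low oil pressure | warning light, overheating coolant loop) ≈ 0.1890

Under noisy-OR, P(warning light | causes) = 1 − (1−0.013)·∏(1−qᵢ) over the active causes.
For the numerator, keep only low oil pressure=true terms: 0.055128 + 0.047855 = 0.102983
The normalizing constant is 0.013·0.83·0.68 + 0.77299·0.83·0.32 + 0.47689·0.17·0.68 + 0.879685·0.17·0.32 = 0.315626
P(low oil pressure | warning light) = 0.102983/0.315626 ≈ 0.3263

Now condition on the additional information:
Sum P(warning light|·) weighted by the priors over both values of low oil pressure:
  P(warning light | overheating coolant loop) = 0.77299×0.83 + 0.879685×0.17
        = 0.641582 + 0.149546 = 0.791128
The terms with low oil pressure present sum to 0.149546, so
  P(low oil pressure | warning light, overheating coolant loop) = 0.149546 / 0.791128 ≈ 0.1890
This is intercausal reasoning (explaining away): once overheating coolant loop accounts for the warning light, low oil pressure becomes less likely.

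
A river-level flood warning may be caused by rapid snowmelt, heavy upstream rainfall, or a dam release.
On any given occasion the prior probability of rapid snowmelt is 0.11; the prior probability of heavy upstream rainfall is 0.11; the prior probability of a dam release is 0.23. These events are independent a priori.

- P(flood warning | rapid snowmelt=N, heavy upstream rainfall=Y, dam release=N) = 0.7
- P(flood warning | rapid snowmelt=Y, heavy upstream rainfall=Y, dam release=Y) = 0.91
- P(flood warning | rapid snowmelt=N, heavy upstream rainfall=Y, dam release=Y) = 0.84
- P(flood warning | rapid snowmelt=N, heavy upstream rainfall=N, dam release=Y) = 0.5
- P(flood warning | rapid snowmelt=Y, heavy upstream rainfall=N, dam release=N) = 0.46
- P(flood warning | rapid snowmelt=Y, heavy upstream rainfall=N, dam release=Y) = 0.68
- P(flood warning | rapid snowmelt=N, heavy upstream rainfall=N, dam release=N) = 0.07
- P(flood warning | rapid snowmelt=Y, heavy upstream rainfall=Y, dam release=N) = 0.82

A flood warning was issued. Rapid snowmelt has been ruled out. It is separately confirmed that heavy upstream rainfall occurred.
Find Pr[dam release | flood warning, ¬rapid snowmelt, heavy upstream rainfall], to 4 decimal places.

Pr[dam release | flood warning, ¬rapid snowmelt, heavy upstream rainfall] ≈ 0.2639

Weight on dam release=true, given the evidence: 0.84*0.23 = 0.193200
The normalizing constant is 0.7*0.77 + 0.84*0.23 = 0.732200
Posterior = 0.193200 / 0.732200 ≈ 0.2639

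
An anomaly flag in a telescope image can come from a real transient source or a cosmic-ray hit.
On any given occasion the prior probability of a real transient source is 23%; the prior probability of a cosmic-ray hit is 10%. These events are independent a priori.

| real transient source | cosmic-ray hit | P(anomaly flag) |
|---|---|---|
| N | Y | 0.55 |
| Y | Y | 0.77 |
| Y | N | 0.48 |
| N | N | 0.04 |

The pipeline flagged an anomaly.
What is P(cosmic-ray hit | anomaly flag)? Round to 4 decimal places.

By total probability over the 4 (real transient source, cosmic-ray hit) configurations:
  P(anomaly flag) = 0.04*0.77*0.9 + 0.55*0.77*0.1 + 0.48*0.23*0.9 + 0.77*0.23*0.1
        = 0.027720 + 0.042350 + 0.099360 + 0.017710 = 0.187140
The terms with cosmic-ray hit present sum to 0.060060, so
  P(cosmic-ray hit | anomaly flag) = 0.060060 / 0.187140 ≈ 0.3209

P(cosmic-ray hit | anomaly flag) ≈ 0.3209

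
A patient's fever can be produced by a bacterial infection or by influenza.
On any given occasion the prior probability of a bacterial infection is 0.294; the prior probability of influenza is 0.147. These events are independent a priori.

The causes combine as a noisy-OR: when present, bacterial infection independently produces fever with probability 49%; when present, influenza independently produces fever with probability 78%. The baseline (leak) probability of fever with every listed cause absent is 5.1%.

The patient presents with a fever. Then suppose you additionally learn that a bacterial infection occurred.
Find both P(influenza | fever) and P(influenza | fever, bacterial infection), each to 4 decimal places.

P(influenza | fever) ≈ 0.4299; P(influenza | fever, bacterial infection) ≈ 0.2298

Under noisy-OR, P(fever | causes) = 1 − (1−0.051)·∏(1−qᵢ) over the active causes.
P(fever) = 0.051·0.706·0.853 + 0.79122·0.706·0.147 + 0.51601·0.294·0.853 + 0.893522·0.294·0.147 = 0.030713 + 0.082114 + 0.129406 + 0.038616 = 0.280849
Of this, 0.120730 comes from 0.082114 + 0.038616 (the influenza=true cases).
So P(influenza | fever) = 0.120730/0.280849 ≈ 0.4299.

Now also conditioning on bacterial infection=true:
Sum P(fever|·) weighted by the priors over both values of influenza:
  P(fever | bacterial infection) = 0.51601·0.853 + 0.893522·0.147
        = 0.440157 + 0.131348 = 0.571505
The terms with influenza present sum to 0.131348, so
  P(influenza | fever, bacterial infection) = 0.131348 / 0.571505 ≈ 0.2298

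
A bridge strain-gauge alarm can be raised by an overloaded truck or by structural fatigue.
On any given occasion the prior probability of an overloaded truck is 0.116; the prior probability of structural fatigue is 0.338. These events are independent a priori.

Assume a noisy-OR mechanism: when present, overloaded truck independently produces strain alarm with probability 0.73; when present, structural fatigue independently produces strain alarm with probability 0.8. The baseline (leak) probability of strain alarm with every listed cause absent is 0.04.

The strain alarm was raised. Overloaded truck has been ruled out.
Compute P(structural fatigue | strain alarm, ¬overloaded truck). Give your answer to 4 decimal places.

P(structural fatigue | strain alarm, ¬overloaded truck) ≈ 0.9116

Under noisy-OR, P(strain alarm | causes) = 1 − (1−0.04)·∏(1−qᵢ) over the active causes.
P(strain alarm | ¬overloaded truck) = 0.04×0.662 + 0.808×0.338 = 0.026480 + 0.273104 = 0.299584
The structural fatigue-present share is 0.808×0.338 = 0.273104.
P(structural fatigue | strain alarm, ¬overloaded truck) = 0.273104 / 0.299584 ≈ 0.9116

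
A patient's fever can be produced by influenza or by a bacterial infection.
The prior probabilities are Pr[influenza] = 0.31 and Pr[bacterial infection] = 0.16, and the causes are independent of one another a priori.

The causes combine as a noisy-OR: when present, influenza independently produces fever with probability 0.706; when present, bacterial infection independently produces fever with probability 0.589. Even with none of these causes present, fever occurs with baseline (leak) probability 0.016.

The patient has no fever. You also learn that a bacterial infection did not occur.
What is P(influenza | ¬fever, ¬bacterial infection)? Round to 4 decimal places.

P(influenza | ¬fever, ¬bacterial infection) ≈ 0.1167

Under noisy-OR, P(fever | causes) = 1 − (1−0.016)·∏(1−qᵢ) over the active causes.
For the numerator, keep only influenza=true terms: 0.289296·0.31 = 0.089682
Denominator P(¬fever | ¬bacterial infection): 0.984·0.69 + 0.289296·0.31 = 0.768642
Posterior = 0.089682 / 0.768642 ≈ 0.1167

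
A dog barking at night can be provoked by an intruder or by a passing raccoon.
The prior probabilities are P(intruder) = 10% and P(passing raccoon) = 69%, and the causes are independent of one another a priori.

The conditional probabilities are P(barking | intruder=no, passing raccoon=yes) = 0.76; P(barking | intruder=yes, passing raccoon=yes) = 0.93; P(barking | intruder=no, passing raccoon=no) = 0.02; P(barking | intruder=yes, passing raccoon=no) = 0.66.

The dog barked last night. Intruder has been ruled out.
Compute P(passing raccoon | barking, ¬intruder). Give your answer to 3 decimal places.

P(barking | ¬intruder) = 0.02*0.31 + 0.76*0.69 = 0.006200 + 0.524400 = 0.530600
The passing raccoon-present share is 0.76*0.69 = 0.524400.
P(passing raccoon | barking, ¬intruder) = 0.524400 / 0.530600 ≈ 0.988

P(passing raccoon | barking, ¬intruder) ≈ 0.988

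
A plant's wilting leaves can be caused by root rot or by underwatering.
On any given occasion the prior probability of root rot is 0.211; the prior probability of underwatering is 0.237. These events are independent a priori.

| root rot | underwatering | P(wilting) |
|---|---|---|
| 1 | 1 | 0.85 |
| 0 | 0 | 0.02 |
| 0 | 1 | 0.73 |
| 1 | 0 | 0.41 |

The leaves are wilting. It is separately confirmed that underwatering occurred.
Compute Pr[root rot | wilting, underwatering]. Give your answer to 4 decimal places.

Pr[root rot | wilting, underwatering] ≈ 0.2374

By total probability over both values of root rot:
  P(wilting | underwatering) = 0.73·0.789 + 0.85·0.211
        = 0.575970 + 0.179350 = 0.755320
Configurations with root rot contribute 0.179350, so
  P(root rot | wilting, underwatering) = 0.179350 / 0.755320 ≈ 0.2374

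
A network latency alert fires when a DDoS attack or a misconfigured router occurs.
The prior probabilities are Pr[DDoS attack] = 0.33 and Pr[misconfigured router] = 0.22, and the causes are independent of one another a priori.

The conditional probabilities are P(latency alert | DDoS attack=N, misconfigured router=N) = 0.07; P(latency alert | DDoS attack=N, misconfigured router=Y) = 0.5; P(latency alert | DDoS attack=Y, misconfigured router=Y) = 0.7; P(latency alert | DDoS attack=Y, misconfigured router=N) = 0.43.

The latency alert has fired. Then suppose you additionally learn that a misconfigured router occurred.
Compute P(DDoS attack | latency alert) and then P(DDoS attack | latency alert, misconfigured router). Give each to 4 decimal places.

Weight on DDoS attack=true, given the evidence: 0.110682 + 0.050820 = 0.161502
Denominator P(latency alert): 0.07×0.67×0.78 + 0.5×0.67×0.22 + 0.43×0.33×0.78 + 0.7×0.33×0.22 = 0.271784
Posterior = 0.161502 / 0.271784 ≈ 0.5942

Now condition on the additional information:
P(latency alert | misconfigured router) = 0.5×0.67 + 0.7×0.33 = 0.335000 + 0.231000 = 0.566000
The DDoS attack-present share is 0.7×0.33 = 0.231000.
Hence the posterior is 0.231000/0.566000 ≈ 0.4081.
The drop from 0.5942 to 0.4081 is the explaining-away (discounting) effect.

P(DDoS attack | latency alert) ≈ 0.5942; P(DDoS attack | latency alert, misconfigured router) ≈ 0.4081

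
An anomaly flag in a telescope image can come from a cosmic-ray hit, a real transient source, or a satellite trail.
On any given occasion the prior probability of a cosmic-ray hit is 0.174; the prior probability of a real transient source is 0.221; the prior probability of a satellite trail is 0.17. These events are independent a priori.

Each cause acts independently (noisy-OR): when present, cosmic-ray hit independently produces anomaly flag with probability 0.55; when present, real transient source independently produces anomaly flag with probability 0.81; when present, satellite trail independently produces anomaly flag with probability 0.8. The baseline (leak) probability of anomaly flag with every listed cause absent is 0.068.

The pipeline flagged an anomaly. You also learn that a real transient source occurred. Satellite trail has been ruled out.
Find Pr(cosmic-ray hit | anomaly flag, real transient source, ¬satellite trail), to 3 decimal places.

Under noisy-OR, P(anomaly flag | causes) = 1 − (1−0.068)·∏(1−qᵢ) over the active causes.
P(anomaly flag | real transient source, ¬satellite trail) = 0.82292*0.826 + 0.920314*0.174 = 0.679732 + 0.160135 = 0.839867
Restricting to configurations with cosmic-ray hit present: 0.920314*0.174 = 0.160135.
P(cosmic-ray hit | anomaly flag, real transient source, ¬satellite trail) = 0.160135 / 0.839867 ≈ 0.191

Pr(cosmic-ray hit | anomaly flag, real transient source, ¬satellite trail) ≈ 0.191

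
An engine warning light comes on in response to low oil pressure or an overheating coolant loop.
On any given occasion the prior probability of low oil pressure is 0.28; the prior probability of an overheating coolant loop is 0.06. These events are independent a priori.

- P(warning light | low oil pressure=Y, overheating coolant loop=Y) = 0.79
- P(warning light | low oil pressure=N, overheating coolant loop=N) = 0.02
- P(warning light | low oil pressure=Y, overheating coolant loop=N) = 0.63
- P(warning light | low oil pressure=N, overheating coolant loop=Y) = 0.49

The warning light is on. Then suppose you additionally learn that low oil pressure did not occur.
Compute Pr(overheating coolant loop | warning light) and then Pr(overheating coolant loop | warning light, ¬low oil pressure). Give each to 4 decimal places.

Pr(overheating coolant loop | warning light) ≈ 0.1611; Pr(overheating coolant loop | warning light, ¬low oil pressure) ≈ 0.6100

Numerator (weight on configurations with overheating coolant loop): 0.021168 + 0.013272 = 0.034440
Normalizer over all consistent configurations: 0.02·0.72·0.94 + 0.49·0.72·0.06 + 0.63·0.28·0.94 + 0.79·0.28·0.06 = 0.213792
P(overheating coolant loop | warning light) = 0.034440/0.213792 ≈ 0.1611

Now also conditioning on low oil pressure≠true:
P(warning light | ¬low oil pressure) = 0.02·0.94 + 0.49·0.06 = 0.018800 + 0.029400 = 0.048200
The overheating coolant loop-present share is 0.49·0.06 = 0.029400.
Hence the posterior is 0.029400/0.048200 ≈ 0.6100.
With low oil pressure excluded, overheating coolant loop must carry more of the explanatory weight for the warning light.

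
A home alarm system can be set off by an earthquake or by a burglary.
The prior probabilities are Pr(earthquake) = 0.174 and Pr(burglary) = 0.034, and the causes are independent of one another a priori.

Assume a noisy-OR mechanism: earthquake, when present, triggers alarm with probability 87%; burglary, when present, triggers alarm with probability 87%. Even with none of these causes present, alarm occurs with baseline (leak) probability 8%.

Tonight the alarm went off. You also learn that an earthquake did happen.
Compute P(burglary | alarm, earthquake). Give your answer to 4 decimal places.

P(burglary | alarm, earthquake) ≈ 0.0379

Under noisy-OR, P(alarm | causes) = 1 − (1−0.08)·∏(1−qᵢ) over the active causes.
Sum P(alarm|·) weighted by the priors over both values of burglary:
  P(alarm | earthquake) = 0.8804*0.966 + 0.984452*0.034
        = 0.850466 + 0.033471 = 0.883937
Configurations with burglary contribute 0.033471, so
  P(burglary | alarm, earthquake) = 0.033471 / 0.883937 ≈ 0.0379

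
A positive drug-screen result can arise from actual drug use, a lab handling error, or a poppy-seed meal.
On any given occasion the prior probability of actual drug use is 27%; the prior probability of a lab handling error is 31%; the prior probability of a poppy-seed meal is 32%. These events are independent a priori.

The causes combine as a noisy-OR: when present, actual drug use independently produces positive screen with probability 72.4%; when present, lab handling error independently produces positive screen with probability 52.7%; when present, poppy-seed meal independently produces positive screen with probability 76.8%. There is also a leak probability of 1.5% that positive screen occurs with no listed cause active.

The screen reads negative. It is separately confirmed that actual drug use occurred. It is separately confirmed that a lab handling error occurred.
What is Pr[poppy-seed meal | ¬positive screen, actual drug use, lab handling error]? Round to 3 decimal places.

Under noisy-OR, P(positive screen | causes) = 1 − (1−0.015)·∏(1−qᵢ) over the active causes.
Enumerate both values of poppy-seed meal and weight by the priors:
  P(¬positive screen | actual drug use, lab handling error) = 0.12859*0.68 + 0.029833*0.32
        = 0.087441 + 0.009547 = 0.096988
The terms with poppy-seed meal present sum to 0.009547, so
  P(poppy-seed meal | ¬positive screen, actual drug use, lab handling error) = 0.009547 / 0.096988 ≈ 0.098

Pr[poppy-seed meal | ¬positive screen, actual drug use, lab handling error] ≈ 0.098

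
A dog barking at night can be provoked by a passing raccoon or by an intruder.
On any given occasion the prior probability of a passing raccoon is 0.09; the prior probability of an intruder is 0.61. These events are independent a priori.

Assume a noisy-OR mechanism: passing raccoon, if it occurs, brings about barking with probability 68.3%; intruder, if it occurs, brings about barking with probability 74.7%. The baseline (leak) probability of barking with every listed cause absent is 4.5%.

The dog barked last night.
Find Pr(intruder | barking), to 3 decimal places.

Pr(intruder | barking) ≈ 0.921

Under noisy-OR, P(barking | causes) = 1 − (1−0.045)·∏(1−qᵢ) over the active causes.
P(barking) = 0.045*0.91*0.39 + 0.758385*0.91*0.61 + 0.697265*0.09*0.39 + 0.923408*0.09*0.61 = 0.015971 + 0.420980 + 0.024474 + 0.050695 = 0.512120
The intruder-present share is 0.420980 + 0.050695 = 0.471675.
Hence the posterior is 0.471675/0.512120 ≈ 0.921.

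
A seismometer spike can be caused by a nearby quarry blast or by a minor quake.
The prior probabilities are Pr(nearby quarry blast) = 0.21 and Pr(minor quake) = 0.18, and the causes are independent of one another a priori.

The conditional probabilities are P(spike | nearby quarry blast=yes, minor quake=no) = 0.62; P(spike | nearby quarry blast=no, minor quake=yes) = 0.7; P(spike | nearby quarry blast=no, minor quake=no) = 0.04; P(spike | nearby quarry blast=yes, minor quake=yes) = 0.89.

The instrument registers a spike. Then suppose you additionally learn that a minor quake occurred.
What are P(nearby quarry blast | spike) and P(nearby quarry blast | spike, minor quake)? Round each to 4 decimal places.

P(nearby quarry blast | spike) ≈ 0.5281; P(nearby quarry blast | spike, minor quake) ≈ 0.2526

P(spike) = 0.04·0.79·0.82 + 0.7·0.79·0.18 + 0.62·0.21·0.82 + 0.89·0.21·0.18 = 0.025912 + 0.099540 + 0.106764 + 0.033642 = 0.265858
Of this, 0.140406 comes from 0.106764 + 0.033642 (the nearby quarry blast=true cases).
So P(nearby quarry blast | spike) = 0.140406/0.265858 ≈ 0.5281.

With the extra evidence:
Weight on nearby quarry blast=true, given the evidence: 0.89*0.21 = 0.186900
Normalizer over all consistent configurations: 0.7*0.79 + 0.89*0.21 = 0.739900
Posterior = 0.186900 / 0.739900 ≈ 0.2526
This is intercausal reasoning (explaining away): once minor quake accounts for the spike, nearby quarry blast becomes less likely.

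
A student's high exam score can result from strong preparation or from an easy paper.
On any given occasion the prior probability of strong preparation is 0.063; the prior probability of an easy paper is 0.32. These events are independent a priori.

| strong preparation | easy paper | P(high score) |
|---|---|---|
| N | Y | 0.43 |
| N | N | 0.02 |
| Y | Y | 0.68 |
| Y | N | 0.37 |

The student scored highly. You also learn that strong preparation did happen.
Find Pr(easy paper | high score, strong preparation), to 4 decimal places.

Enumerate both values of easy paper and weight by the priors:
  P(high score | strong preparation) = 0.37·0.68 + 0.68·0.32
        = 0.251600 + 0.217600 = 0.469200
Configurations with easy paper contribute 0.217600, so
  P(easy paper | high score, strong preparation) = 0.217600 / 0.469200 ≈ 0.4638

Pr(easy paper | high score, strong preparation) ≈ 0.4638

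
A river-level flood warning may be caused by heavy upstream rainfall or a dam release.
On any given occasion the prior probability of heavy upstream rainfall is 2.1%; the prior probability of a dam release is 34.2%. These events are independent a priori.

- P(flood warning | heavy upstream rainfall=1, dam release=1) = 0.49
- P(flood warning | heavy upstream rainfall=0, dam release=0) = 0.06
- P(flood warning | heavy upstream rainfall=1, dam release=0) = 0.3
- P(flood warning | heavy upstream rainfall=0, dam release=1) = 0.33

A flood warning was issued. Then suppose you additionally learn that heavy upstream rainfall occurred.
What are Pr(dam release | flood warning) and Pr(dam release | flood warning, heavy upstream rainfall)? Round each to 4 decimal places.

Numerator (weight on configurations with dam release): 0.110490 + 0.003519 = 0.114009
The normalizing constant is 0.06*0.979*0.658 + 0.33*0.979*0.342 + 0.3*0.021*0.658 + 0.49*0.021*0.342 = 0.156805
Posterior = 0.114009 / 0.156805 ≈ 0.7271

With the extra evidence:
P(flood warning | heavy upstream rainfall) = 0.3*0.658 + 0.49*0.342 = 0.197400 + 0.167580 = 0.364980
The dam release-present share is 0.49*0.342 = 0.167580.
P(dam release | flood warning, heavy upstream rainfall) = 0.167580 / 0.364980 ≈ 0.4591
This is intercausal reasoning (explaining away): once heavy upstream rainfall accounts for the flood warning, dam release becomes less likely.

Pr(dam release | flood warning) ≈ 0.7271; Pr(dam release | flood warning, heavy upstream rainfall) ≈ 0.4591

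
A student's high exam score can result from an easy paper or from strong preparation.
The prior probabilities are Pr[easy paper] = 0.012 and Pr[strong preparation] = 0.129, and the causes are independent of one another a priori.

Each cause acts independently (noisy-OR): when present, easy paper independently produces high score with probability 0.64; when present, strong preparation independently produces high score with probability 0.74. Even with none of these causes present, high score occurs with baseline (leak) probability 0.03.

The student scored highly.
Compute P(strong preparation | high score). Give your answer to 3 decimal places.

Under noisy-OR, P(high score | causes) = 1 − (1−0.03)·∏(1−qᵢ) over the active causes.
P(high score) = 0.03×0.988×0.871 + 0.7478×0.988×0.129 + 0.6508×0.012×0.871 + 0.909208×0.012×0.129 = 0.025816 + 0.095309 + 0.006802 + 0.001407 = 0.129334
The strong preparation-present share is 0.095309 + 0.001407 = 0.096716.
Hence the posterior is 0.096716/0.129334 ≈ 0.748.

P(strong preparation | high score) ≈ 0.748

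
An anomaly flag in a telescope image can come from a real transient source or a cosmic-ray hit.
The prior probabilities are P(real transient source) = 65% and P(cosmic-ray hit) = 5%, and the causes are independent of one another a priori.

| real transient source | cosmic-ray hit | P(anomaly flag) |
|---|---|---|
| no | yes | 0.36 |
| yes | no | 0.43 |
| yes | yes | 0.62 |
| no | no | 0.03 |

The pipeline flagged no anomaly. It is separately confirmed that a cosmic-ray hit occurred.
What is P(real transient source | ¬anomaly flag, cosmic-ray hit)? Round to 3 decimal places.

P(real transient source | ¬anomaly flag, cosmic-ray hit) ≈ 0.524

P(¬anomaly flag | cosmic-ray hit) = 0.64×0.35 + 0.38×0.65 = 0.224000 + 0.247000 = 0.471000
Restricting to configurations with real transient source present: 0.38×0.65 = 0.247000.
So P(real transient source | ¬anomaly flag, cosmic-ray hit) = 0.247000/0.471000 ≈ 0.524.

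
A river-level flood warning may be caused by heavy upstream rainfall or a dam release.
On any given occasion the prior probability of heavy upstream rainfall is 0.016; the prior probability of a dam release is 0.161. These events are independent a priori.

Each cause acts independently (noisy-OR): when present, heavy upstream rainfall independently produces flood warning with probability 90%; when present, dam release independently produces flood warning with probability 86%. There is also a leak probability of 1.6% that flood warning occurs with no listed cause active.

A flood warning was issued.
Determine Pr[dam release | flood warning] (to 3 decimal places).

Under noisy-OR, P(flood warning | causes) = 1 − (1−0.016)·∏(1−qᵢ) over the active causes.
Numerator (weight on configurations with dam release): 0.136600 + 0.002541 = 0.139141
The normalizing constant is 0.016×0.984×0.839 + 0.86224×0.984×0.161 + 0.9016×0.016×0.839 + 0.986224×0.016×0.161 = 0.164453
P(dam release | flood warning) = 0.139141/0.164453 ≈ 0.846

Pr[dam release | flood warning] ≈ 0.846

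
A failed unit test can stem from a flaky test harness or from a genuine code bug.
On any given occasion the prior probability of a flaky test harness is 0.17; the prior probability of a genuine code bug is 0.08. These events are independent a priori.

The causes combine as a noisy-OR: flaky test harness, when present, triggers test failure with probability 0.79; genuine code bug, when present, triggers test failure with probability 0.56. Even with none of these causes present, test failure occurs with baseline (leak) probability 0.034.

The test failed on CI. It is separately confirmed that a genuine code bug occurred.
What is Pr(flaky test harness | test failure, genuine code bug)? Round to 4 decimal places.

Under noisy-OR, P(test failure | causes) = 1 − (1−0.034)·∏(1−qᵢ) over the active causes.
By total probability over both values of flaky test harness:
  P(test failure | genuine code bug) = 0.57496*0.83 + 0.910742*0.17
        = 0.477217 + 0.154826 = 0.632043
Configurations with flaky test harness contribute 0.154826, so
  P(flaky test harness | test failure, genuine code bug) = 0.154826 / 0.632043 ≈ 0.2450

Pr(flaky test harness | test failure, genuine code bug) ≈ 0.2450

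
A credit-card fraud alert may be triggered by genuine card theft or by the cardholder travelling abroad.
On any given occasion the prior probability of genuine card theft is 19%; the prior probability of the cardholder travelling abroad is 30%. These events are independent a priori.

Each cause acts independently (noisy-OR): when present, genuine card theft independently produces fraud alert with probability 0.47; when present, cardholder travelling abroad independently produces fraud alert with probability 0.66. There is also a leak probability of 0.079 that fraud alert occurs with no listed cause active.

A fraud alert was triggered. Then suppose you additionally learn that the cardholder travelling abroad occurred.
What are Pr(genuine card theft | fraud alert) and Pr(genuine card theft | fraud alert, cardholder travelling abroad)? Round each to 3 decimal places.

Under noisy-OR, P(fraud alert | causes) = 1 − (1−0.079)·∏(1−qᵢ) over the active causes.
P(fraud alert) = 0.079·0.81·0.7 + 0.68686·0.81·0.3 + 0.51187·0.19·0.7 + 0.834036·0.19·0.3 = 0.044793 + 0.166907 + 0.068079 + 0.047540 = 0.327319
The genuine card theft-present share is 0.068079 + 0.047540 = 0.115619.
So P(genuine card theft | fraud alert) = 0.115619/0.327319 ≈ 0.353.

Now also conditioning on cardholder travelling abroad=true:
By total probability over both values of genuine card theft:
  P(fraud alert | cardholder travelling abroad) = 0.68686×0.81 + 0.834036×0.19
        = 0.556357 + 0.158467 = 0.714824
Keeping only the genuine card theft-present terms gives 0.158467, so
  P(genuine card theft | fraud alert, cardholder travelling abroad) = 0.158467 / 0.714824 ≈ 0.222
This is intercausal reasoning (explaining away): once cardholder travelling abroad accounts for the fraud alert, genuine card theft becomes less likely.

Pr(genuine card theft | fraud alert) ≈ 0.353; Pr(genuine card theft | fraud alert, cardholder travelling abroad) ≈ 0.222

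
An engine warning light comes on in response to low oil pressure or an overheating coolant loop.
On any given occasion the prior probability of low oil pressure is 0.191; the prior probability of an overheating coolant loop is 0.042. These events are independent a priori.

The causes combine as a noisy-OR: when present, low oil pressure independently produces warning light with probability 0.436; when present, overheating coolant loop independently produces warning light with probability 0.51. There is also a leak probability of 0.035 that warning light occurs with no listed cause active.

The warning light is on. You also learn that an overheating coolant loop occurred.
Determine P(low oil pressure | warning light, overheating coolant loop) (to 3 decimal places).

P(low oil pressure | warning light, overheating coolant loop) ≈ 0.247

Under noisy-OR, P(warning light | causes) = 1 − (1−0.035)·∏(1−qᵢ) over the active causes.
For the numerator, keep only low oil pressure=true terms: 0.733313·0.191 = 0.140063
Normalizer over all consistent configurations: 0.52715·0.809 + 0.733313·0.191 = 0.566527
P(low oil pressure | warning light, overheating coolant loop) = 0.140063/0.566527 ≈ 0.247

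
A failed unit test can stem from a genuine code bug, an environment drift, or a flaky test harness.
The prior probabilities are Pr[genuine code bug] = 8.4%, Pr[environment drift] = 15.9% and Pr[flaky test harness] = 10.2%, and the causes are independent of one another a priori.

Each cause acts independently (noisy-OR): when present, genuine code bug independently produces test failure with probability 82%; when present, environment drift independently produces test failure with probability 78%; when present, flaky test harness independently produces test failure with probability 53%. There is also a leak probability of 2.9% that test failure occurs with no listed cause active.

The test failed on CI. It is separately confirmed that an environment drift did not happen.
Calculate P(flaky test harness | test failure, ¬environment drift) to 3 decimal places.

P(flaky test harness | test failure, ¬environment drift) ≈ 0.405

Under noisy-OR, P(test failure | causes) = 1 − (1−0.029)·∏(1−qᵢ) over the active causes.
Sum P(test failure|·) weighted by the priors over the 4 (genuine code bug, flaky test harness) configurations:
  P(test failure | ¬environment drift) = 0.029×0.916×0.898 + 0.54363×0.916×0.102 + 0.82522×0.084×0.898 + 0.917853×0.084×0.102
        = 0.023854 + 0.050792 + 0.062248 + 0.007864 = 0.144758
Configurations with flaky test harness contribute 0.058656, so
  P(flaky test harness | test failure, ¬environment drift) = 0.058656 / 0.144758 ≈ 0.405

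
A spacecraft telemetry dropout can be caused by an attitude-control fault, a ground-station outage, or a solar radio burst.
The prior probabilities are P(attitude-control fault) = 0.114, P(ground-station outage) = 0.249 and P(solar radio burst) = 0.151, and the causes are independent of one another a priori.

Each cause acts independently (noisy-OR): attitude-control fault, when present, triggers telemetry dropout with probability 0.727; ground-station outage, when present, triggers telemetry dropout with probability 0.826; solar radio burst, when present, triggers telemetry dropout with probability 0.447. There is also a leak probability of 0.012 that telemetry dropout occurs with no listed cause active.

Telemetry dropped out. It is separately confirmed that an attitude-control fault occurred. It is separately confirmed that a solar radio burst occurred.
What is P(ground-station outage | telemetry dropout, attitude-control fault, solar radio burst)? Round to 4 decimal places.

Under noisy-OR, P(telemetry dropout | causes) = 1 − (1−0.012)·∏(1−qᵢ) over the active causes.
Sum P(telemetry dropout|·) weighted by the priors over both values of ground-station outage:
  P(telemetry dropout | attitude-control fault, solar radio burst) = 0.850843×0.751 + 0.974047×0.249
        = 0.638983 + 0.242538 = 0.881521
Keeping only the ground-station outage-present terms gives 0.242538, so
  P(ground-station outage | telemetry dropout, attitude-control fault, solar radio burst) = 0.242538 / 0.881521 ≈ 0.2751

P(ground-station outage | telemetry dropout, attitude-control fault, solar radio burst) ≈ 0.2751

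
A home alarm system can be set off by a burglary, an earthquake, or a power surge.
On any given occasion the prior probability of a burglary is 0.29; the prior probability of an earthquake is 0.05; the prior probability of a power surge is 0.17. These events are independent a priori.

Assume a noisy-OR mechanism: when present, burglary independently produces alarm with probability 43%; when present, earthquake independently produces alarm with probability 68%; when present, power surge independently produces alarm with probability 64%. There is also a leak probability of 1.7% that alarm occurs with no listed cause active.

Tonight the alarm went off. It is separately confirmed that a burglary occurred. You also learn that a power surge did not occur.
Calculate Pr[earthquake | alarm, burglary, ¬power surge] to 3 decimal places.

Pr[earthquake | alarm, burglary, ¬power surge] ≈ 0.089

Under noisy-OR, P(alarm | causes) = 1 − (1−0.017)·∏(1−qᵢ) over the active causes.
P(alarm | burglary, ¬power surge) = 0.43969*0.95 + 0.820701*0.05 = 0.417706 + 0.041035 = 0.458741
Of this, 0.041035 comes from 0.820701*0.05 (the earthquake=true cases).
Hence the posterior is 0.041035/0.458741 ≈ 0.089.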